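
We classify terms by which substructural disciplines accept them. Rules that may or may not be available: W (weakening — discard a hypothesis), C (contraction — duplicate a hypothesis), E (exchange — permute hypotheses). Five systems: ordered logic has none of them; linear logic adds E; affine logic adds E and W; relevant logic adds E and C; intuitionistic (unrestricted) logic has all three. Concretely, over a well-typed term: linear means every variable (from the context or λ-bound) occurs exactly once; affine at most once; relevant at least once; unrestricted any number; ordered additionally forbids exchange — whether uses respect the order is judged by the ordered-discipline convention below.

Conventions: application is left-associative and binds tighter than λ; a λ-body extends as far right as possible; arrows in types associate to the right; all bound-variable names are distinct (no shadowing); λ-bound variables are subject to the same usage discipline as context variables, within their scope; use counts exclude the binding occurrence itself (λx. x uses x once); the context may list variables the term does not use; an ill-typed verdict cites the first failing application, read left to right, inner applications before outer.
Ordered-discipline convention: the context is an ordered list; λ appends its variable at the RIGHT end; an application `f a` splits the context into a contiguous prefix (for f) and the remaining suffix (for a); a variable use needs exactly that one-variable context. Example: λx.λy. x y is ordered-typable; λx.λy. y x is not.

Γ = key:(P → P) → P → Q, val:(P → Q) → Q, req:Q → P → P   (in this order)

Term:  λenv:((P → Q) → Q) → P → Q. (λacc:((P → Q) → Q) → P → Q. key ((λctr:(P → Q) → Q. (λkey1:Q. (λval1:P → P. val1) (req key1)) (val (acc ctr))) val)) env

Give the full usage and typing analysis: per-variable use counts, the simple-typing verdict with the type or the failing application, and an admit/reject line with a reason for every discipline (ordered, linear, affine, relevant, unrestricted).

usage: key: 1, val: 2, req: 1, env [bound]: 1, acc [bound]: 1, ctr [bound]: 1, key1 [bound]: 1, val1 [bound]: 1
left-to-right use order: key, val1, req, key1, val, acc, ctr, val, env
typing: ✓ — (((P → Q) → Q) → P → Q) → P → Q
ordered: ✗, repeated use of val ×2
linear: ✗, repeated use of val ×2
affine: ✗, repeated use of val ×2
relevant: ✓, none of key, val, req, env, acc, ctr, key1, val1 goes unused
unrestricted: ✓, type-checks ((((P → Q) → Q) → P → Q) → P → Q) and nothing is barred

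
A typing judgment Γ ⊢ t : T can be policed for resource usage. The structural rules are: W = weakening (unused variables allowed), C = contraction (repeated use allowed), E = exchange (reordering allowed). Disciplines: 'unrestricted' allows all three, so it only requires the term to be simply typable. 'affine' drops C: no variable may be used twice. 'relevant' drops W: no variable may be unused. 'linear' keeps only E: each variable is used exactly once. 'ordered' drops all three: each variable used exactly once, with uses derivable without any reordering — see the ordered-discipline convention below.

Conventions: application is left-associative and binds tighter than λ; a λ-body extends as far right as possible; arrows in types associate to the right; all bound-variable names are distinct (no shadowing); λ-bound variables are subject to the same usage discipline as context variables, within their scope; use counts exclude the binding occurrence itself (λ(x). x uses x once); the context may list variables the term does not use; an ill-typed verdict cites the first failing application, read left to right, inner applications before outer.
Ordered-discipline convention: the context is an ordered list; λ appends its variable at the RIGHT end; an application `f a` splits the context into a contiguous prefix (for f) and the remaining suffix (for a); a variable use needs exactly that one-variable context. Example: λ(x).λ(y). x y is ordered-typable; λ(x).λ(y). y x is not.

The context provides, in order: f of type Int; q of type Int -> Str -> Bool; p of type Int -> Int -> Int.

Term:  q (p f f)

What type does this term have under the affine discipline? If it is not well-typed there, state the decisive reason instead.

not well-typed under affine — uses contraction: f ×2
counts: f=2, q=1, p=1
order of uses: q, p, f, f
typing: the term checks, with type Str -> Bool
per-discipline verdicts: ordered ✗, linear ✗, affine ✗, relevant ✓, unrestricted ✓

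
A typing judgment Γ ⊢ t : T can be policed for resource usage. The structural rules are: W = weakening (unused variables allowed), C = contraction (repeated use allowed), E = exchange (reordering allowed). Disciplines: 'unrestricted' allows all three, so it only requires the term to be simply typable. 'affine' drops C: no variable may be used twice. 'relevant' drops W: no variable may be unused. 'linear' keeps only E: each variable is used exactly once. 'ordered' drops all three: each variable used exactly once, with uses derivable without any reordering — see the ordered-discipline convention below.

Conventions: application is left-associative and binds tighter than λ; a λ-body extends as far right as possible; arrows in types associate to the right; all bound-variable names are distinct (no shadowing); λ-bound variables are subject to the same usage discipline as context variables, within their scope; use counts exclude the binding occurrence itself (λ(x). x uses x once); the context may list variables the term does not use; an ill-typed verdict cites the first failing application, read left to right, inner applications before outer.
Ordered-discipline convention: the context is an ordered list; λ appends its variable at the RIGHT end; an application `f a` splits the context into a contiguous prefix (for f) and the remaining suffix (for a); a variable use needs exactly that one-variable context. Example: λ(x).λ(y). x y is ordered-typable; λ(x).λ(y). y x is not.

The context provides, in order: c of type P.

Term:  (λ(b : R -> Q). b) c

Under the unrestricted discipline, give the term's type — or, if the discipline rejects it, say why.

not well-typed under unrestricted — not simply typable
use counts: c: 1; b (λ-bound): 1
order of uses: b, c
typing: ill-typed: an argument P mismatches the expected R -> Q
per-discipline verdicts: ordered ✗; linear ✗; affine ✗; relevant ✗; unrestricted ✗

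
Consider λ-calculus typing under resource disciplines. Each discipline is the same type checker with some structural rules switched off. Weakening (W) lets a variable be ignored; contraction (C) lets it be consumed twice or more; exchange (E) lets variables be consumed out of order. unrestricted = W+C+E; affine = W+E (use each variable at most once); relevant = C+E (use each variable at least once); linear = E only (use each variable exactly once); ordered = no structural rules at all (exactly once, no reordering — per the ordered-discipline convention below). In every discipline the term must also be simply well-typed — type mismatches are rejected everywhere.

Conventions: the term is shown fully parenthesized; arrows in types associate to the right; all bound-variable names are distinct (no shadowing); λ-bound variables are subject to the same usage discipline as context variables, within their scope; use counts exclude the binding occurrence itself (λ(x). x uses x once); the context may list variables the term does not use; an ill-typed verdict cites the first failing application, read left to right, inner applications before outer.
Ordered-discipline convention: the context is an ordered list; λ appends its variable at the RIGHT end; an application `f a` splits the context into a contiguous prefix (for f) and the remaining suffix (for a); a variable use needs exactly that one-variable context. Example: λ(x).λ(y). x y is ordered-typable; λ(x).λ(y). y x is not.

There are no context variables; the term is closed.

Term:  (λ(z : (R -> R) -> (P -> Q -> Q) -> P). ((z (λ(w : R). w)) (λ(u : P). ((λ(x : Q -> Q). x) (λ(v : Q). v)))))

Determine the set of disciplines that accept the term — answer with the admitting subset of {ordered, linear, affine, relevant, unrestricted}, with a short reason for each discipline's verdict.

accepted by: affine, unrestricted
usage: z (λ-bound): 1, w (λ-bound): 1, u (λ-bound): 0, x (λ-bound): 1, v (λ-bound): 1
left-to-right use order: z, w, x, v
typing: ✓ — ((R -> R) -> (P -> Q -> Q) -> P) -> P
ordered ✗ (unused: u — weakening required)
linear ✗ (unused: u — weakening required)
affine ✓ (none of z, w, u, x, v used more than once)
relevant ✗ (unused: u — weakening required)
unrestricted ✓ (well-typed at ((R -> R) -> (P -> Q -> Q) -> P) -> P; no restrictions here)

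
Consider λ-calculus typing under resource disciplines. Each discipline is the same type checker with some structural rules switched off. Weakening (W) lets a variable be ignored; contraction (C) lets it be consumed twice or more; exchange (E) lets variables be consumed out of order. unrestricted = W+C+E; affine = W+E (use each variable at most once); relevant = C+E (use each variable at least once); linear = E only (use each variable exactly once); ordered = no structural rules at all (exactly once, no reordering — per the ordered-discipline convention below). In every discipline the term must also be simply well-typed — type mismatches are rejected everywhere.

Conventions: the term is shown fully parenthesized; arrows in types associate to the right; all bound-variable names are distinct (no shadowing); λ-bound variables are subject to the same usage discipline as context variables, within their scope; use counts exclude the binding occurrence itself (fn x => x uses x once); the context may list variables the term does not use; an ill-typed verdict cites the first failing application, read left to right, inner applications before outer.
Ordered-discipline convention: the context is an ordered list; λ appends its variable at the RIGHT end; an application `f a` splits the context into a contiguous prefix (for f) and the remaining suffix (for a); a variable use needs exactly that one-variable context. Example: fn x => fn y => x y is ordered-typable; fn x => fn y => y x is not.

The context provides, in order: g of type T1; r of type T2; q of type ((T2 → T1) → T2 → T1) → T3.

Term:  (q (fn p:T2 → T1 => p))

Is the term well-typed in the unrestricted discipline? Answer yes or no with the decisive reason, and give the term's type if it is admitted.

yes — well-typed at T3; no restrictions here; term : T3
usage: g ×0; r ×0; q ×1; p [bound] ×1
uses in reading order: q, p
typing: the term checks, with type T3
summary: ordered ✗ · linear ✗ · affine ✓ · relevant ✗ · unrestricted ✓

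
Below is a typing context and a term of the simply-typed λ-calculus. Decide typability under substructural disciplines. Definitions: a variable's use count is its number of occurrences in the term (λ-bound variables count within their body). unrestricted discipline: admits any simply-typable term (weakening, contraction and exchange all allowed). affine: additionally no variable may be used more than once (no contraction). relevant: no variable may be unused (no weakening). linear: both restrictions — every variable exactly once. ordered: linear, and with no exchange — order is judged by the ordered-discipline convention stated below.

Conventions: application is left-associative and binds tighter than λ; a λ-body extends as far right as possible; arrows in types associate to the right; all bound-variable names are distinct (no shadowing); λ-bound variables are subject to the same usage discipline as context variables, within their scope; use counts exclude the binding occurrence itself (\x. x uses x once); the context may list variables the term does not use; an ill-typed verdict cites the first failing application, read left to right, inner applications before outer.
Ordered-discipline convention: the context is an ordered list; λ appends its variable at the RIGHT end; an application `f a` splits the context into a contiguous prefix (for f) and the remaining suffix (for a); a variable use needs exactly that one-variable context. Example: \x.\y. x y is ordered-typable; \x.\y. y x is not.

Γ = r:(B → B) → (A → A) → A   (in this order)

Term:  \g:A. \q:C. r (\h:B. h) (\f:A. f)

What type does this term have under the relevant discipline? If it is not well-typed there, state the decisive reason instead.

not well-typed under relevant — unused: g, q — weakening required
usage: r ×1, g (bound) ×0, q (bound) ×0, h (bound) ×1, f (bound) ×1
uses in reading order: r, h, f
typing: ✓ — A → C → A
all disciplines: ordered ✗ | linear ✗ | affine ✓ | relevant ✗ | unrestricted ✓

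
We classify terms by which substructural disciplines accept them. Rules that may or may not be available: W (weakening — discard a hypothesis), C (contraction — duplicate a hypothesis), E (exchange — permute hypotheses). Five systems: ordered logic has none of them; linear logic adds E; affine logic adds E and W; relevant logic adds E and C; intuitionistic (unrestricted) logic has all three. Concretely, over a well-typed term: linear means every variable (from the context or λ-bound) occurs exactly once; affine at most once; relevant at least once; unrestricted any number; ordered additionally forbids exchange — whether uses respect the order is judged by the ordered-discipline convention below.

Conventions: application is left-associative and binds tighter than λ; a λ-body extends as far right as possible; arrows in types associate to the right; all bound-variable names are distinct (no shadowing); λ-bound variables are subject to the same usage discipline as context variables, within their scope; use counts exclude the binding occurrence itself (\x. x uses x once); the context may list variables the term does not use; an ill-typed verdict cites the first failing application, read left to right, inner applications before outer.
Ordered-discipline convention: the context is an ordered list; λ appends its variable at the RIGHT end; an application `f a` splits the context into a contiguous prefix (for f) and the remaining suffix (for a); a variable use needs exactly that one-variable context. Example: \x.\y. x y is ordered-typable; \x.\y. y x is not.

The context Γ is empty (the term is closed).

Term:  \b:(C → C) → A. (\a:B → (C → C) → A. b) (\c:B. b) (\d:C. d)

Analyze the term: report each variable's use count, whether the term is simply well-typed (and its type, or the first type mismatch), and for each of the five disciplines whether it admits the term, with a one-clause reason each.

usage: b (λ-bound): 2, a (λ-bound): 0, c (λ-bound): 0, d (λ-bound): 1
left-to-right use order: b, b, d
typing: the term checks, with type ((C → C) → A) → A
ordered: ✗, uses contraction: b ×2; a, c left unused
linear: ✗, uses contraction: b ×2; a, c left unused
affine: ✗, uses contraction: b ×2
relevant: ✗, a, c left unused
unrestricted: ✓, typability at ((C → C) → A) → A is all that's needed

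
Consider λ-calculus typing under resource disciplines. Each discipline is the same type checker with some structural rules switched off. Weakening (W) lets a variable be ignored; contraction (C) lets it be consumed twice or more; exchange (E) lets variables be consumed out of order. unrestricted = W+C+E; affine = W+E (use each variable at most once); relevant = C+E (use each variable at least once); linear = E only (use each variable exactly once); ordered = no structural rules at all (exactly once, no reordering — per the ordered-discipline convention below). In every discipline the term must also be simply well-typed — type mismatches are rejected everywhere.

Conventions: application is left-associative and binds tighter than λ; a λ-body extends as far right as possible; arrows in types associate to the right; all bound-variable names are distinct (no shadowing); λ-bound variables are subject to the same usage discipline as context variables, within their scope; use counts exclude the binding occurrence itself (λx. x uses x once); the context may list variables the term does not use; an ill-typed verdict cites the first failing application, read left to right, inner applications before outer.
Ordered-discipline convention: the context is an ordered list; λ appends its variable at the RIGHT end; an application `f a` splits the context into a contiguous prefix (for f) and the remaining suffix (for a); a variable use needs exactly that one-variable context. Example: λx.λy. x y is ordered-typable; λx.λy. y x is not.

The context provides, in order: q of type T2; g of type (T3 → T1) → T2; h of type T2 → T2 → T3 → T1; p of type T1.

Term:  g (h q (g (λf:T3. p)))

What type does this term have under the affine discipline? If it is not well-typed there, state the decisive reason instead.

not well-typed under affine — uses contraction: g ×2
usage: q ×1; g ×2; h ×1; p ×1; f [bound] ×0
use order (left to right): g, h, q, g, p
typing: well-typed at T2
across the five disciplines: ordered ✗ | linear ✗ | affine ✗ | relevant ✗ | unrestricted ✓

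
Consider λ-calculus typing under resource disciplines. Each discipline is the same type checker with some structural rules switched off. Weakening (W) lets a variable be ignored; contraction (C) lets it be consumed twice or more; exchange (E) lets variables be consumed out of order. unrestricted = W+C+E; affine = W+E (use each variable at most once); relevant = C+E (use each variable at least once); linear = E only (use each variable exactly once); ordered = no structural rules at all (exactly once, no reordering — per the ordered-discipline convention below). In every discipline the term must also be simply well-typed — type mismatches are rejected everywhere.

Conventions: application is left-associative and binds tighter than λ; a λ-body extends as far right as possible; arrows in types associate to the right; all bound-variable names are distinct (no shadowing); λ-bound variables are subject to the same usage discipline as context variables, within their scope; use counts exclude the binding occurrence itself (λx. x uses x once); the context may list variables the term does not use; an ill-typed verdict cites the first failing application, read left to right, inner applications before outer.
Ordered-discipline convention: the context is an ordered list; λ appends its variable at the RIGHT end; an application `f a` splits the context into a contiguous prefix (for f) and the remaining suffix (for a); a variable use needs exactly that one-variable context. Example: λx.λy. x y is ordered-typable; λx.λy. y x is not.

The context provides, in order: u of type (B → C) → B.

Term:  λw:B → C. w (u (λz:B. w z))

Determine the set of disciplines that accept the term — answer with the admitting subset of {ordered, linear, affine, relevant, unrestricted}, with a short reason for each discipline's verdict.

accepted by: relevant, unrestricted
usage: u ×1, w (bound) ×2, z (bound) ×1
left-to-right use order: w, u, w, z
typing: ✓ — (B → C) → C
ordered: ✗, w ×2 used more than once (contraction)
linear: ✗, w ×2 used more than once (contraction)
affine: ✗, w ×2 used more than once (contraction)
relevant: ✓, every one of u, w, z appears
unrestricted: ✓, well-typed at (B → C) → C; no restrictions here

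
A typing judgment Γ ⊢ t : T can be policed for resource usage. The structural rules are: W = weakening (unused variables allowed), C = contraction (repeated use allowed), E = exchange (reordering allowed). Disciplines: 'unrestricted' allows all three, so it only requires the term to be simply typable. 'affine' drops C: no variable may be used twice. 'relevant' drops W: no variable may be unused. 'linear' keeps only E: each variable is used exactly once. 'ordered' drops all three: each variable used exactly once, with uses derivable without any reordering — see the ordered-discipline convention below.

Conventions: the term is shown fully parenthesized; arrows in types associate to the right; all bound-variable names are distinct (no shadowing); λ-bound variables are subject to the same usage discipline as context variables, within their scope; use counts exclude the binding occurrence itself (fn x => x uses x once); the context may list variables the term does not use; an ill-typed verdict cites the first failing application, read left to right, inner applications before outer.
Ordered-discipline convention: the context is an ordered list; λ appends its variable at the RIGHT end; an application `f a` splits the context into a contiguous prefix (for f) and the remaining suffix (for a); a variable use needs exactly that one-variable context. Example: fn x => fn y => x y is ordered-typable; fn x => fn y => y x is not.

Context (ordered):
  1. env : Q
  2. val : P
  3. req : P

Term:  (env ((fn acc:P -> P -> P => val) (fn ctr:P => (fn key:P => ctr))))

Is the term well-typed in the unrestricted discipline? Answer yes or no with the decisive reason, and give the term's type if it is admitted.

no — a type mismatch blocks all five
usage: env: 1×; val: 1×; req: 0×; acc (λ-bound): 0×; ctr (λ-bound): 1×; key (λ-bound): 0×
uses in reading order: env, val, ctr
typing: ill-typed: can't apply a value of type Q
across the five disciplines: ordered ✗ · linear ✗ · affine ✗ · relevant ✗ · unrestricted ✗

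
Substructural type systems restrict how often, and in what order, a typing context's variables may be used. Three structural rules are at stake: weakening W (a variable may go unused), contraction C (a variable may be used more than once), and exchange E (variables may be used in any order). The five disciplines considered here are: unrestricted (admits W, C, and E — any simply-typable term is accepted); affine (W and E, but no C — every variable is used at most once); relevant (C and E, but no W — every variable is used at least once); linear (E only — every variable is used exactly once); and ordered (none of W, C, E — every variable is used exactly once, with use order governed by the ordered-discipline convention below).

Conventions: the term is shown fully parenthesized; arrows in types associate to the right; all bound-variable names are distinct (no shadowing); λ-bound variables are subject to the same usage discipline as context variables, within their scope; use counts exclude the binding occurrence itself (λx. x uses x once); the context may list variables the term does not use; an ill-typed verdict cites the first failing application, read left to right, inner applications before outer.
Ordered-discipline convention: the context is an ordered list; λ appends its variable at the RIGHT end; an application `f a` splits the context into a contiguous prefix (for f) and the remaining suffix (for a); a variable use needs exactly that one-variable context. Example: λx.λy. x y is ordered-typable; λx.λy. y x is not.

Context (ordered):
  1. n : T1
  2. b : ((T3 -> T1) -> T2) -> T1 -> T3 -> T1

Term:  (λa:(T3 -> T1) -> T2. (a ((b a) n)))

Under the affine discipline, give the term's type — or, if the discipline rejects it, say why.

not well-typed under affine — uses contraction: a ×2
counts: n: 1×; b: 1×; a [bound]: 2×
uses in reading order: a, b, a, n
typing: well-typed — term : ((T3 -> T1) -> T2) -> T2
across the five disciplines: ordered ✗ | linear ✗ | affine ✗ | relevant ✓ | unrestricted ✓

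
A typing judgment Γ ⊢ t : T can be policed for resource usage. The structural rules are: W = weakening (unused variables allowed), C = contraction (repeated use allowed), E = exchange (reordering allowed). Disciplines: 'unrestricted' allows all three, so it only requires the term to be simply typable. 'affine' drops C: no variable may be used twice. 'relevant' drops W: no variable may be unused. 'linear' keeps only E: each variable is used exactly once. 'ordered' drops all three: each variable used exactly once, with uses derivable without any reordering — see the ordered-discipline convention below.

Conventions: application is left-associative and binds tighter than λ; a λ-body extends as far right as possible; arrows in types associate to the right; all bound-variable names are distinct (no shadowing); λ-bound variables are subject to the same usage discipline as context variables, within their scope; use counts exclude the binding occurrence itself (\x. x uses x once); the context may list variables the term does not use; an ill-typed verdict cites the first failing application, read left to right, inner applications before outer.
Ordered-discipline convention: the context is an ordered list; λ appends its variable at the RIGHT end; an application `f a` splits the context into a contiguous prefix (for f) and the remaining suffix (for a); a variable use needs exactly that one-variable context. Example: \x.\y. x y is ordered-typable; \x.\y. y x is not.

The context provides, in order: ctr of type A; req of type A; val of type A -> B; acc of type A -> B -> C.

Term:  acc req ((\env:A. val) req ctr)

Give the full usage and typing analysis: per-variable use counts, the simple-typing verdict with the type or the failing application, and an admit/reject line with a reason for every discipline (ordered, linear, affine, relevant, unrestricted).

counts: ctr=1, req=2, val=1, acc=1, env (λ-bound)=0
order of uses: acc, req, val, req, ctr
typing: ✓ — C
ordered: ✗, needs contraction — req ×2; needs weakening: env unused
linear: ✗, needs contraction — req ×2; needs weakening: env unused
affine: ✗, needs contraction — req ×2
relevant: ✗, needs weakening: env unused
unrestricted: ✓, type-checks (C) and nothing is barred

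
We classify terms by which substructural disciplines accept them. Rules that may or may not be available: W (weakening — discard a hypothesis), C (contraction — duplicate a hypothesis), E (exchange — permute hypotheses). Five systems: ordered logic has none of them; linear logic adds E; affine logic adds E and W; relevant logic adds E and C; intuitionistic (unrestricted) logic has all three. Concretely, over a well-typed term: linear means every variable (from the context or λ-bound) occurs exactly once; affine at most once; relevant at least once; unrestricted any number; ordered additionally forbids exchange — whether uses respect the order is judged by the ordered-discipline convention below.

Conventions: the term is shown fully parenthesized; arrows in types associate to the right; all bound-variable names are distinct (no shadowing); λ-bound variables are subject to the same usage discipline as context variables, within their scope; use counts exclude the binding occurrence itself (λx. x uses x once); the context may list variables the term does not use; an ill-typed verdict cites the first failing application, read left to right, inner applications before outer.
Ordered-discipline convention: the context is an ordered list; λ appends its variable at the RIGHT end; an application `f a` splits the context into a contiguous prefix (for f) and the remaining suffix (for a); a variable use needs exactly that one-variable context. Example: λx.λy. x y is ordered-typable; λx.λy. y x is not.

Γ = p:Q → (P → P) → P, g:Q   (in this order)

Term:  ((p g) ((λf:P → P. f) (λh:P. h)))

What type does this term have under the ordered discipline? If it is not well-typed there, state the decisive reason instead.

term : P
use counts: p: 1; g: 1; f [bound]: 1; h [bound]: 1
use order (left to right): p, g, f, h
typing: well-typed — term : P
across the five disciplines: ordered ✓ · linear ✓ · affine ✓ · relevant ✓ · unrestricted ✓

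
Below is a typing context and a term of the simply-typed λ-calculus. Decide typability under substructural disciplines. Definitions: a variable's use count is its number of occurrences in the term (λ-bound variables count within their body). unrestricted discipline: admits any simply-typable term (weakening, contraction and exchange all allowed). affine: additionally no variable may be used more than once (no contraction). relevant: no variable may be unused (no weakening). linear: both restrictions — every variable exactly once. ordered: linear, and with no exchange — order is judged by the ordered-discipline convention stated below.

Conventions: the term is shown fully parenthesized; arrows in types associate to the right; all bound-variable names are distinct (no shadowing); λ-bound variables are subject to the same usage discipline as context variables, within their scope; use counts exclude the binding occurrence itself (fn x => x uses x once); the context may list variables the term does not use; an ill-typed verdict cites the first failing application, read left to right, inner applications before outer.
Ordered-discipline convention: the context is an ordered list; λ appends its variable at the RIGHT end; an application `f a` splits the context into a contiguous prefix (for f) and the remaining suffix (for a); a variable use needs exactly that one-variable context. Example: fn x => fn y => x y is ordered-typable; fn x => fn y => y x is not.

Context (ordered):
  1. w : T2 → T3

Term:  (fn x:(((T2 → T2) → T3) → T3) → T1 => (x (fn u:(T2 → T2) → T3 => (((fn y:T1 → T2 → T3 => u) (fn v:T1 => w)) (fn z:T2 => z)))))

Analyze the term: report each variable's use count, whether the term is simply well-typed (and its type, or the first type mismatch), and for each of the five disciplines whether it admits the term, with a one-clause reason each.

counts: w: 1×, x (bound): 1×, u (bound): 1×, y (bound): 0×, v (bound): 0×, z (bound): 1×
uses in reading order: x, u, w, z
typing: the term checks, with type ((((T2 → T2) → T3) → T3) → T1) → T1
ordered: ✗ — y, v never used (weakening)
linear: ✗ — y, v never used (weakening)
affine: ✓ — at most one use each (w, x, u, y, v, z)
relevant: ✗ — y, v never used (weakening)
unrestricted: ✓ — well-typed at ((((T2 → T2) → T3) → T3) → T1) → T1; no restrictions here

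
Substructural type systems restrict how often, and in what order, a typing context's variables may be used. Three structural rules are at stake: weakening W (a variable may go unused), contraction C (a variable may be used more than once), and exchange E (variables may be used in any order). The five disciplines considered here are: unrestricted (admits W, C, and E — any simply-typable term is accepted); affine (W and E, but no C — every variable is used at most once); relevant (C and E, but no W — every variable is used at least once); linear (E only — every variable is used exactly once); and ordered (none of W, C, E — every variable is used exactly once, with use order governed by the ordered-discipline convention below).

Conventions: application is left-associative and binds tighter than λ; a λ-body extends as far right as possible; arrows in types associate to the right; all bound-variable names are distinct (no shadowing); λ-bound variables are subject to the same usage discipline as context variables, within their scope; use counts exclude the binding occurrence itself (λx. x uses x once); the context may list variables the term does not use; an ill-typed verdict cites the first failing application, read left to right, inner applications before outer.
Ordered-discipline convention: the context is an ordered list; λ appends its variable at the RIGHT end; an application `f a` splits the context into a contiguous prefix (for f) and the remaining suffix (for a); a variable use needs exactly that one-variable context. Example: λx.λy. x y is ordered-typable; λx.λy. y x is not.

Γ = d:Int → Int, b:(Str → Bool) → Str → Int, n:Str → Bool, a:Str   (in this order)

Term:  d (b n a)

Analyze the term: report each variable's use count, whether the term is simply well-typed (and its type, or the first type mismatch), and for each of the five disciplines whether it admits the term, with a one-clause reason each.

use counts: d=1; b=1; n=1; a=1
order of uses: d, b, n, a
typing: well-typed at Int
ordered: ✓ — d, b, n, a: once each, no exchange needed
linear: ✓ — d, b, n, a: one use apiece
affine: ✓ — none of d, b, n, a used more than once
relevant: ✓ — d, b, n, a: all used, weakening unneeded
unrestricted: ✓ — well-typed at Int; no restrictions here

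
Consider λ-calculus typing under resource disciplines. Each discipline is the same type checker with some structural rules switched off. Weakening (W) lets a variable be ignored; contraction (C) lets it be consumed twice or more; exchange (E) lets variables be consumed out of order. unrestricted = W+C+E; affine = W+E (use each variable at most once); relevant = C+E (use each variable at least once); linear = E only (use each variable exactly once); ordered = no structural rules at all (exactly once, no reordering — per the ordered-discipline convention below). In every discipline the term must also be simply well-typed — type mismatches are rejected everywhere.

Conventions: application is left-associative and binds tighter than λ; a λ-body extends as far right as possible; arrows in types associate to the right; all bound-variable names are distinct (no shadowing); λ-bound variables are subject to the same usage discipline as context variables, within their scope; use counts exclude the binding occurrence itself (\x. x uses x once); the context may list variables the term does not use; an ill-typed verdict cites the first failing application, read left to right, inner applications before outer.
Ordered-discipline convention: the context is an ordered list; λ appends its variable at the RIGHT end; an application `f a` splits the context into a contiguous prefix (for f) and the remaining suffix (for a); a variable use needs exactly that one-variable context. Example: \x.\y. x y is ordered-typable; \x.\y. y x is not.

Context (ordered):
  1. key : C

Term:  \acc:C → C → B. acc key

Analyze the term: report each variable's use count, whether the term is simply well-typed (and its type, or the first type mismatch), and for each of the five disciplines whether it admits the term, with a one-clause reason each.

usage: key: 1, acc (λ-bound): 1
left-to-right use order: acc, key
typing: the term checks, with type (C → C → B) → C → B
ordered: ✗ — no ordered split (uses run acc, key)
linear: ✓ — each of key, acc used exactly once
affine: ✓ — at most one use each (key, acc)
relevant: ✓ — none of key, acc goes unused
unrestricted: ✓ — type-checks ((C → C → B) → C → B) and nothing is barred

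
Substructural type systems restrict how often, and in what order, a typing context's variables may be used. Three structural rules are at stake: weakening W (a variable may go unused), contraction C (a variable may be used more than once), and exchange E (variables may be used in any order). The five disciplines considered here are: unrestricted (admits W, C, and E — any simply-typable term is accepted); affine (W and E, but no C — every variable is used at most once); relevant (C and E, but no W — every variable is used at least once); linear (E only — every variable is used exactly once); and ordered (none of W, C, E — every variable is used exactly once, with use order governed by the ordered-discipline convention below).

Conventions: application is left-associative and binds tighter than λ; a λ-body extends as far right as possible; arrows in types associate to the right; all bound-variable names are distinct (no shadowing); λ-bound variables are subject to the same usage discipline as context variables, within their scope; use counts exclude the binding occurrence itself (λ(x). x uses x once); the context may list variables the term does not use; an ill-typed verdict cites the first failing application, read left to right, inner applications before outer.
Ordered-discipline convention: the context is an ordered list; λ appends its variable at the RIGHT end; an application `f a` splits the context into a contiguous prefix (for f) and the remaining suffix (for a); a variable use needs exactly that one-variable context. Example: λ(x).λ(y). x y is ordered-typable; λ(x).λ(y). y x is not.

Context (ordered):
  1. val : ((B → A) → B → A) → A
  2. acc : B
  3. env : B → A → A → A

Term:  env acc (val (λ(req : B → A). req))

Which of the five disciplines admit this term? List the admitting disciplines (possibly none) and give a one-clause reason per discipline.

admitted by: linear, affine, relevant, unrestricted
counts: val ×1; acc ×1; env ×1; req (λ-bound) ×1
order of uses: env, acc, val, req
typing: well-typed at A → A
ordered ✗ (no ordered split (uses run env, acc, val, req))
linear ✓ (each of val, acc, env, req used exactly once)
affine ✓ (no duplicate uses among val, acc, env, req)
relevant ✓ (at least one use each (val, acc, env, req))
unrestricted ✓ (well-typed at A → A; no restrictions here)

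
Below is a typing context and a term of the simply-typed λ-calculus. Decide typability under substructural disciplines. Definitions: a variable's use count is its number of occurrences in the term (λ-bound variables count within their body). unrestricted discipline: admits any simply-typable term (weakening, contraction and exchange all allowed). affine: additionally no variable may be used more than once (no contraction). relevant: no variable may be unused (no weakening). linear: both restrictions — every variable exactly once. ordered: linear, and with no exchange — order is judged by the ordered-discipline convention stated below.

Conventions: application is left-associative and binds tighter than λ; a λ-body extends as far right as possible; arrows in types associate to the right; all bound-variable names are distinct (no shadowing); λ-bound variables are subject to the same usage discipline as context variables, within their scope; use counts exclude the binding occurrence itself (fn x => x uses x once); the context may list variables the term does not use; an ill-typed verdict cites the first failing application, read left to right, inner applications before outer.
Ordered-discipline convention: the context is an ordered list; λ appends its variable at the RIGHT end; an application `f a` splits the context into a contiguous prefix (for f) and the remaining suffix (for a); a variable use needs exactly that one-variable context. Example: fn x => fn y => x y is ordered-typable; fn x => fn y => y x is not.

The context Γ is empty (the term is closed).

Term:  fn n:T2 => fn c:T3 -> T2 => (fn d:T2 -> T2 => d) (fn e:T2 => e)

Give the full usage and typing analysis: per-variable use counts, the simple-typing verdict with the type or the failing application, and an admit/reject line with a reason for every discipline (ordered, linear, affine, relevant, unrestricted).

usage: n (bound): 0, c (bound): 0, d (bound): 1, e (bound): 1
uses in reading order: d, e
typing: ✓ — T2 -> (T3 -> T2) -> T2 -> T2
ordered ✗ (unused: n, c — weakening required)
linear ✗ (unused: n, c — weakening required)
affine ✓ (no duplicate uses among n, c, d, e)
relevant ✗ (unused: n, c — weakening required)
unrestricted ✓ (typability at T2 -> (T3 -> T2) -> T2 -> T2 is all that's needed)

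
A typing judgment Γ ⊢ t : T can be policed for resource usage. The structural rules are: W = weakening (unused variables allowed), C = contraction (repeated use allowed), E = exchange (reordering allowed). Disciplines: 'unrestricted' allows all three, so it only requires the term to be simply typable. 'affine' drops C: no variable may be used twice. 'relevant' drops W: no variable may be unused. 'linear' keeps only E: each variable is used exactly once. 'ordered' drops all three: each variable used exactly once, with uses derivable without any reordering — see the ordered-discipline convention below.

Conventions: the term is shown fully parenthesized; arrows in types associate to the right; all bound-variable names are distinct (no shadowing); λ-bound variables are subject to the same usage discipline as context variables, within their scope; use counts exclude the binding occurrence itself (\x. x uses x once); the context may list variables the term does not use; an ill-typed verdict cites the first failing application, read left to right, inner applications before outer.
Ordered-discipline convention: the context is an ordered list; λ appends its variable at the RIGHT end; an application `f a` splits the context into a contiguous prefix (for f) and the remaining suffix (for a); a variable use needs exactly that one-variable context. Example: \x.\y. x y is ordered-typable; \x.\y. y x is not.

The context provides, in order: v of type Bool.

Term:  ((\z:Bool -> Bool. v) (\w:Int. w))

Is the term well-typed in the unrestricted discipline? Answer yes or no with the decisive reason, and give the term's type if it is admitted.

no — a type mismatch blocks all five
variable uses: v ×1; z (λ-bound) ×0; w (λ-bound) ×1
uses in reading order: v, w
typing: ill-typed: an argument Int -> Int mismatches the expected Bool -> Bool
across the five disciplines: ordered ✗; linear ✗; affine ✗; relevant ✗; unrestricted ✗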